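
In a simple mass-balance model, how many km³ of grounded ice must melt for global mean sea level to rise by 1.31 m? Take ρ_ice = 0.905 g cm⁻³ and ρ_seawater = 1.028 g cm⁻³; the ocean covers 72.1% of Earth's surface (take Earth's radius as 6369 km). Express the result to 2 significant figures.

Required water volume = Δh × A = 1.31 m × 3.68×10^14 m² = 4.815×10^14 m³ = 4.815×10^5 km³.
Ice volume = water volume × ρ_w/ρ_ice = 4.815×10^5 × 1028/905 = 5.5×10^5 km³.

≈ 5.5×10^5 km³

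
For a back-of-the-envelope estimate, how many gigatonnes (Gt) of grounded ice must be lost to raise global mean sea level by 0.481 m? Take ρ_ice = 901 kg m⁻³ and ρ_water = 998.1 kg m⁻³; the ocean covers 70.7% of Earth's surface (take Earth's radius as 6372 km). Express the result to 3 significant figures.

≈ 1.73×10^5 Gt

Required water volume = Δh × A = 0.481 m × 3.61×10^14 m² = 1.735×10^14 m³.
ρ_w = 998.1 kg m⁻³, so the mass of water = 1.735×10^14 m³ × 998.1 kg m⁻³ = 1.732×10^17 kg = 1.73×10^5 Gt (and the same mass of ice, by conservation).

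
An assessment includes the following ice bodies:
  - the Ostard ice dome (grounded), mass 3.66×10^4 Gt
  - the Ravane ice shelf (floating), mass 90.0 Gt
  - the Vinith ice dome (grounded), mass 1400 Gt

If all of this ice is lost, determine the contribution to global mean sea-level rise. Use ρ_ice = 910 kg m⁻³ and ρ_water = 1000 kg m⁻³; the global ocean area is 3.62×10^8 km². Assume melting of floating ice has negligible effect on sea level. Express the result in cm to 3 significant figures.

Ostard: 3.66×10^4 Gt = 3.660×10^16 kg; dividing by ρ_w = 1000 kg m⁻³ gives 3.660×10^13 m³ of water.
The Ravane ice shelf is floating and already displaces its own weight of water, so its melt adds essentially nothing to sea level.
Vinith: 1400 Gt = 1.400×10^15 kg; dividing by ρ_w = 1000 kg m⁻³ gives 1.400×10^12 m³ of water.
Total added water ≈ 3.800×10^13 m³ over 3.62×10^14 m² → Δh = 0.105 m = 10.5 cm.

≈ 10.5 cm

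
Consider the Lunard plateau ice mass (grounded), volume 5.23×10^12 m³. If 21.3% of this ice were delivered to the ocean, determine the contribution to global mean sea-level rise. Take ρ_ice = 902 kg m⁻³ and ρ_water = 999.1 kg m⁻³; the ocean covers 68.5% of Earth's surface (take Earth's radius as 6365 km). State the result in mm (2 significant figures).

≈ 2.9 mm

Lunard: 0.213 × 5.23×10^12 m³ × (902/999.1) = 1.006×10^12 m³ of water.
Spread over 3.49×10^14 m² of ocean, Δh = 1.006×10^12 / 3.49×10^14 = 2.88×10^-3 m = 2.9 mm.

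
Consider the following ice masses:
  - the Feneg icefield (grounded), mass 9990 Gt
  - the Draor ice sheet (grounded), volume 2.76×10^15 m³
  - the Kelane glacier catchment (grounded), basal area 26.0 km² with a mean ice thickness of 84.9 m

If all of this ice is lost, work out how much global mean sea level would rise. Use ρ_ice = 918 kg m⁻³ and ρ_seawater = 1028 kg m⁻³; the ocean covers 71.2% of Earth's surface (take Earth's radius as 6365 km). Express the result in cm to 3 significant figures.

≈ 683 cm

Feneg: 9990 Gt = 9.990×10^15 kg; dividing by ρ_w = 1028 kg m⁻³ gives 9.718×10^12 m³ of water.
Draor: 2.76×10^15 m³ × (918/1028) = 2.465×10^15 m³ of water.
Kelane: ice volume = 26.0 km² × 84.9 m = 2.207 km³; 2.207 × (918/1028) = 1.971 km³ of water.
Total added water ≈ 2.474×10^15 m³ over 3.62×10^14 m² → Δh = 6.83 m = 683 cm.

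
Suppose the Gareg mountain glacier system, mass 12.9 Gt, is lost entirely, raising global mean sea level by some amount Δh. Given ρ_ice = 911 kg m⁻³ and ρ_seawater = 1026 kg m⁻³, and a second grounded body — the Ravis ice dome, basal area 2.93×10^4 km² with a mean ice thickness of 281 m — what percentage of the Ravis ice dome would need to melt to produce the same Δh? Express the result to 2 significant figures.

≈ 0.17 %

Equal sea-level rise means equal mass of meltwater, i.e. equal mass of ice lost.
Ice mass of Gareg: 1.290×10^13 kg; ice mass of Ravis: 7.501×10^15 kg.
Fraction required = 1.290×10^13 / 7.501×10^15 = 1.72×10^-3 → 0.17 %.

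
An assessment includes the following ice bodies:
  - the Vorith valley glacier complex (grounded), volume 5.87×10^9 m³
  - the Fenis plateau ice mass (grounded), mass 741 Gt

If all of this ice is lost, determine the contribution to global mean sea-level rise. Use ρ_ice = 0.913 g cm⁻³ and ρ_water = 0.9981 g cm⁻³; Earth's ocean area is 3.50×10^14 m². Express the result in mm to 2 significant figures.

≈ 2.1 mm

Vorith: 5.87×10^9 m³ × (913/998.1) = 5.370×10^9 m³ of water.
Fenis: 741 Gt = 7.410×10^14 kg; dividing by ρ_w = 0.9981 g cm⁻³ = 998.1 kg m⁻³ gives 7.424×10^11 m³ of water.
Total added water ≈ 7.478×10^11 m³ over 3.50×10^14 m² → Δh = 2.14×10^-3 m = 2.1 mm.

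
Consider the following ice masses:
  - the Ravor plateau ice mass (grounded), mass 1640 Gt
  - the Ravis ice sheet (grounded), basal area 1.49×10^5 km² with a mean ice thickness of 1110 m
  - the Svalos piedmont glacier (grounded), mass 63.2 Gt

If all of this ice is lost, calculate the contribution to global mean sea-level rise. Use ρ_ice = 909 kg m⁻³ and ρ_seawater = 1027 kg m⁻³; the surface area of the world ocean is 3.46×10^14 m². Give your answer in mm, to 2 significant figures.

≈ 430 mm

Ravor: 1640 Gt = 1.640×10^15 kg; dividing by ρ_w = 1027 kg m⁻³ gives 1.597×10^12 m³ of water.
Ravis: ice volume = 1.49×10^5 km² × 1110 m = 1.654×10^5 km³; 1.654×10^5 × (909/1027) = 1.464×10^5 km³ of water.
Svalos: 63.2 Gt = 6.320×10^13 kg; dividing by ρ_w = 1027 kg m⁻³ gives 6.154×10^10 m³ of water.
Total added water ≈ 1.480×10^14 m³ over 3.46×10^14 m² → Δh = 0.428 m = 430 mm.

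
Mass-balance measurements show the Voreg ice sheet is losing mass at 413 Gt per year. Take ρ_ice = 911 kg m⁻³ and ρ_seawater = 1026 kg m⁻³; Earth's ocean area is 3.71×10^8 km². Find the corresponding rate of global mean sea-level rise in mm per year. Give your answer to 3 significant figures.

ρ_w = 1026 kg m⁻³. Annual water volume added = 413 Gt / ρ_w = 4.130×10^14 kg / 1026 kg m⁻³ = 4.025×10^11 m³.
Δh per year = 4.025×10^11 / 3.71×10^14 = 1.08×10^-3 m = 1.08 mm.

≈ 1.08 mm/yr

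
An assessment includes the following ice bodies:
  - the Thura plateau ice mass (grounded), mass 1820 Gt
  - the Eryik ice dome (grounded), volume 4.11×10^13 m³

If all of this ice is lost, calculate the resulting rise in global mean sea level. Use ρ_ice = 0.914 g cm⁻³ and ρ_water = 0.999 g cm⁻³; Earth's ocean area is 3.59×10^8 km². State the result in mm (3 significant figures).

≈ 110 mm

Thura: 1820 Gt = 1.820×10^15 kg; dividing by ρ_w = 0.999 g cm⁻³ = 999 kg m⁻³ gives 1.822×10^12 m³ of water.
Eryik: 4.11×10^13 m³ × (914/999) = 3.760×10^13 m³ of water.
Total added water ≈ 3.942×10^13 m³ over 3.59×10^14 m² → Δh = 0.110 m = 110 mm.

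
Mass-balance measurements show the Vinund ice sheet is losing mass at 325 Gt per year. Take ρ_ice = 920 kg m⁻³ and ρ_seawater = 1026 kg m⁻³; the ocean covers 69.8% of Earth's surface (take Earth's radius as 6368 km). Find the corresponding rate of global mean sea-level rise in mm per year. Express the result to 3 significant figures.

ρ_w = 1026 kg m⁻³. Annual water volume added = 325 Gt / ρ_w = 3.250×10^14 kg / 1026 kg m⁻³ = 3.168×10^11 m³.
Δh per year = 3.168×10^11 / 3.56×10^14 = 8.91×10^-4 m = 0.891 mm.

≈ 0.891 mm/yr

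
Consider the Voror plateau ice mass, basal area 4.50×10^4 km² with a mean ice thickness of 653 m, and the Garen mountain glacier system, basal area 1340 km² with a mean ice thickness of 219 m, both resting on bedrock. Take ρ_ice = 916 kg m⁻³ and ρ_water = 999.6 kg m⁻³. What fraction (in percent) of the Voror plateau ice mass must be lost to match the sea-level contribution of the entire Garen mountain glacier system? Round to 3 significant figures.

≈ 0.999 %

Equal sea-level rise means equal mass of meltwater, i.e. equal mass of ice lost.
Ice mass of Garen: 2.688×10^14 kg; ice mass of Voror: 2.692×10^16 kg.
Fraction required = 2.688×10^14 / 2.692×10^16 = 9.99×10^-3 → 0.999 %.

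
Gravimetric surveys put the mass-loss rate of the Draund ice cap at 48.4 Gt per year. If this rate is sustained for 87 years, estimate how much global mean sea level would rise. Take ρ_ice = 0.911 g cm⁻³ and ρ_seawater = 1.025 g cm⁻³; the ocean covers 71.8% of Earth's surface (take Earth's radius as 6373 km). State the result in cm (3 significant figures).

≈ 1.12 cm

Total mass lost = 48.4 Gt/yr × 87 yr = 4211 Gt = 4.211×10^15 kg.
ρ_w = 1.025 g cm⁻³ = 1025 kg m⁻³, so water volume = 4.211×10^15 / 1025 = 4.108×10^12 m³.
Δh = 4.108×10^12 / 3.66×10^14 = 0.0112 m = 1.12 cm.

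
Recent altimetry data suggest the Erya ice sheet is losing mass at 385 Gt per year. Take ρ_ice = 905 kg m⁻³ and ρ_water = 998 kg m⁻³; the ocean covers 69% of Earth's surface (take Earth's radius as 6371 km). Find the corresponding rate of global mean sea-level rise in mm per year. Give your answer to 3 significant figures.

≈ 1.10 mm/yr

ρ_w = 998 kg m⁻³. Annual water volume added = 385 Gt / ρ_w = 3.850×10^14 kg / 998 kg m⁻³ = 3.858×10^11 m³.
Δh per year = 3.858×10^11 / 3.52×10^14 = 1.10×10^-3 m = 1.10 mm.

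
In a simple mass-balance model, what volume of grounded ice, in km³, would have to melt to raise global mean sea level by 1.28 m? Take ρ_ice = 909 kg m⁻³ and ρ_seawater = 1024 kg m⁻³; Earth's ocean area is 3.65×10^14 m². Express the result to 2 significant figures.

≈ 5.3×10^5 km³

Required water volume = Δh × A = 1.28 m × 3.65×10^14 m² = 4.672×10^14 m³ = 4.672×10^5 km³.
Ice volume = water volume × ρ_w/ρ_ice = 4.672×10^5 × 1024/909 = 5.3×10^5 km³.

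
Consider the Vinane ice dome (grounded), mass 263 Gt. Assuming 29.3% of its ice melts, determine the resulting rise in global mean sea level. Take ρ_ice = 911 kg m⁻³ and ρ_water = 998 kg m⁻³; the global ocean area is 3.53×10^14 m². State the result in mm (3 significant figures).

Vinane: 0.293 × 263 Gt = 7.706×10^13 kg; dividing by ρ_w = 998 kg m⁻³ gives 7.721×10^10 m³ of water.
Spread over 3.53×10^14 m² of ocean, Δh = 7.721×10^10 / 3.53×10^14 = 2.19×10^-4 m = 0.219 mm.

≈ 0.219 mm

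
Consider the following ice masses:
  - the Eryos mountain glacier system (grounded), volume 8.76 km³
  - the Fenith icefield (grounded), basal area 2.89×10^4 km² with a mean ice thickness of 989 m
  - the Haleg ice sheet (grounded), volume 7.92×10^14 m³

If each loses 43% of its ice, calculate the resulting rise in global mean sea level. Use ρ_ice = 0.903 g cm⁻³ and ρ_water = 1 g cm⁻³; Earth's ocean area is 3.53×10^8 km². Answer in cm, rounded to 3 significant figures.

Eryos: 0.43 × 8.76 km³ × (903/1000) = 3.401 km³ of water.
Fenith: ice volume = 2.89×10^4 km² × 989 m = 2.858×10^4 km³; 0.43 × 2.858×10^4 × (903/1000) = 1.110×10^4 km³ of water.
Haleg: 0.43 × 7.92×10^14 m³ × (903/1000) = 3.075×10^14 m³ of water.
Total added water ≈ 3.186×10^14 m³ over 3.53×10^14 m² → Δh = 0.903 m = 90.3 cm.

≈ 90.3 cm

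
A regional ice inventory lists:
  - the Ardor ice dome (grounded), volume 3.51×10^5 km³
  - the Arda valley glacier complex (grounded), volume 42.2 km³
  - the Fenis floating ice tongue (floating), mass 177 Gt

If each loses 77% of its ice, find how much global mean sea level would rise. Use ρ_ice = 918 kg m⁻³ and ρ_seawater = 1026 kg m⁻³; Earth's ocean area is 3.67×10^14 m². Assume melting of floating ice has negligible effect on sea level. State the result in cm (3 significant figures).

Ardor: 0.77 × 3.51×10^5 km³ × (918/1026) = 2.418×10^5 km³ of water.
Arda: 0.77 × 42.2 km³ × (918/1026) = 29.07 km³ of water.
The Fenis floating ice tongue is floating and already displaces its own weight of water, so its melt adds essentially nothing to sea level.
Total added water ≈ 2.418×10^14 m³ over 3.67×10^14 m² → Δh = 0.659 m = 65.9 cm.

≈ 65.9 cm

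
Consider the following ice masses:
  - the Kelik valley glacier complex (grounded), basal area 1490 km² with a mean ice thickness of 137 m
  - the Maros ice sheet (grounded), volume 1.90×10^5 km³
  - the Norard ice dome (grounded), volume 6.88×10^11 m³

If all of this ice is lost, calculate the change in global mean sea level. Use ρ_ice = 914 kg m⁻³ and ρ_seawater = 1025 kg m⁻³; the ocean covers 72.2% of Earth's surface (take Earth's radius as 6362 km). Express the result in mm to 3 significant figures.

≈ 464 mm

Kelik: ice volume = 1490 km² × 137 m = 204.1 km³; 204.1 × (914/1025) = 182.0 km³ of water.
Maros: 1.90×10^5 km³ × (914/1025) = 1.694×10^5 km³ of water.
Norard: 6.88×10^11 m³ × (914/1025) = 6.135×10^11 m³ of water.
Total added water ≈ 1.702×10^14 m³ over 3.67×10^14 m² → Δh = 0.464 m = 464 mm.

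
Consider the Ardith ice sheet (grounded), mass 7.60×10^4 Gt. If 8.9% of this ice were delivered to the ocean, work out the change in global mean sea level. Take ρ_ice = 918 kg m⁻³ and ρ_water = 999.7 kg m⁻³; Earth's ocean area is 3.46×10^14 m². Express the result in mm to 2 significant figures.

≈ 20 mm

Ardith: 0.089 × 7.60×10^4 Gt = 6.764×10^15 kg; dividing by ρ_w = 999.7 kg m⁻³ gives 6.766×10^12 m³ of water.
Spread over 3.46×10^14 m² of ocean, Δh = 6.766×10^12 / 3.46×10^14 = 0.0196 m = 20 mm.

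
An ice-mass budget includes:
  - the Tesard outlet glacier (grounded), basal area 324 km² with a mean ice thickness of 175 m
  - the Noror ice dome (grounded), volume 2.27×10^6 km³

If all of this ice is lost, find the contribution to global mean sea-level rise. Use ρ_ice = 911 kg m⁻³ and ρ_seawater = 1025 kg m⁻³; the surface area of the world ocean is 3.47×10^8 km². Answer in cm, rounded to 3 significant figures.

≈ 581 cm

Tesard: ice volume = 324 km² × 175 m = 56.70 km³; 56.70 × (911/1025) = 50.39 km³ of water.
Noror: 2.27×10^6 km³ × (911/1025) = 2.018×10^6 km³ of water.
Total added water ≈ 2.018×10^15 m³ over 3.47×10^14 m² → Δh = 5.81 m = 581 cm.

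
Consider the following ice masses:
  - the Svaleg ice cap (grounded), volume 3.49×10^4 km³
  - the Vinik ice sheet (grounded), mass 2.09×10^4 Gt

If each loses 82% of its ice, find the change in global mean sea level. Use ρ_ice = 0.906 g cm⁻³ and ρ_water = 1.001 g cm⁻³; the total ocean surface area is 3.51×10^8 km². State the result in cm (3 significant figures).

≈ 12.3 cm

Svaleg: 0.82 × 3.49×10^4 km³ × (906/1001) = 2.590×10^4 km³ of water.
Vinik: 0.82 × 2.09×10^4 Gt = 1.714×10^16 kg; dividing by ρ_w = 1.001 g cm⁻³ = 1001 kg m⁻³ gives 1.712×10^13 m³ of water.
Total added water ≈ 4.302×10^13 m³ over 3.51×10^14 m² → Δh = 0.123 m = 12.3 cm.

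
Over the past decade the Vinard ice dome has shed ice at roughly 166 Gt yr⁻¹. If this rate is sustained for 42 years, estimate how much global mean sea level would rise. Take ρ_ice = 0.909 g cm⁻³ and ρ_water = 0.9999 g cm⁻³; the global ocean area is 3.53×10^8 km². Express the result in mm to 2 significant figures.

≈ 20 mm

Total mass lost = 166 Gt/yr × 42 yr = 6972 Gt = 6.972×10^15 kg.
ρ_w = 0.9999 g cm⁻³ = 999.9 kg m⁻³, so water volume = 6.972×10^15 / 999.9 = 6.973×10^12 m³.
Δh = 6.973×10^12 / 3.53×10^14 = 0.0198 m = 20 mm.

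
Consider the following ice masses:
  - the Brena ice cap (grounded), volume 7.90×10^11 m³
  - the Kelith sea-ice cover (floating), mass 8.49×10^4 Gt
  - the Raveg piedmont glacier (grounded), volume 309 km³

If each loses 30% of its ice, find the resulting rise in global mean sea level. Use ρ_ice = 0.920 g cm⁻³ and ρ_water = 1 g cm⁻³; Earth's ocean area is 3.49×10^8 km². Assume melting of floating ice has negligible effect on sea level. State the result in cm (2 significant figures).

Brena: 0.3 × 7.90×10^11 m³ × (920/1000) = 2.180×10^11 m³ of water.
The Kelith sea-ice cover is floating and already displaces its own weight of water, so its melt adds essentially nothing to sea level.
Raveg: 0.3 × 309 km³ × (920/1000) = 85.28 km³ of water.
Total added water ≈ 3.033×10^11 m³ over 3.49×10^14 m² → Δh = 8.69×10^-4 m = 0.087 cm.

≈ 0.087 cm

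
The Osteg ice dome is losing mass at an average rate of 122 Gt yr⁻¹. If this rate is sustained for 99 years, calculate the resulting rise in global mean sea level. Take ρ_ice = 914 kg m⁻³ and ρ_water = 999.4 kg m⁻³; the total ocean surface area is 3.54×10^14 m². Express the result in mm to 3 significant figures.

Total mass lost = 122 Gt/yr × 99 yr = 1.208×10^4 Gt = 1.208×10^16 kg.
ρ_w = 999.4 kg m⁻³, so water volume = 1.208×10^16 / 999.4 = 1.209×10^13 m³.
Δh = 1.209×10^13 / 3.54×10^14 = 0.0341 m = 34.1 mm.

≈ 34.1 mm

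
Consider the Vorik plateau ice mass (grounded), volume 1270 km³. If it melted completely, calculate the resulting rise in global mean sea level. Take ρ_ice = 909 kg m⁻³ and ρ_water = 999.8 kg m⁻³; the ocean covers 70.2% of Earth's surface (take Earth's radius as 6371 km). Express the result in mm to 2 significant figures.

≈ 3.2 mm

Vorik: 1270 km³ × (909/999.8) = 1155 km³ of water.
Spread over 3.58×10^14 m² of ocean, Δh = 1.155×10^12 / 3.58×10^14 = 3.22×10^-3 m = 3.2 mm.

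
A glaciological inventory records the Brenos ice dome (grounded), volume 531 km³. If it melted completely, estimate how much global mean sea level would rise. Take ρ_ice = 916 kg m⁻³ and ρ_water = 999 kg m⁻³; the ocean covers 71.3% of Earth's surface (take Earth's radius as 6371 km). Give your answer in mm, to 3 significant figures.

≈ 1.34 mm

Brenos: 531 km³ × (916/999) = 486.9 km³ of water.
Spread over 3.64×10^14 m² of ocean, Δh = 4.869×10^11 / 3.64×10^14 = 1.34×10^-3 m = 1.34 mm.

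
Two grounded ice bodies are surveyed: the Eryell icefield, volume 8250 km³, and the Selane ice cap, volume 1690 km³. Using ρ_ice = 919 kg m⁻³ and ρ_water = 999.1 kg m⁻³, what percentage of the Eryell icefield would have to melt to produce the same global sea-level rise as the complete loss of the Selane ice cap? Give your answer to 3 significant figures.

Equal sea-level rise means equal mass of meltwater, i.e. equal mass of ice lost.
Ice mass of Selane: 1.553×10^15 kg; ice mass of Eryell: 7.582×10^15 kg.
Fraction required = 1.553×10^15 / 7.582×10^15 = 0.205 → 20.5 %.

≈ 20.5 %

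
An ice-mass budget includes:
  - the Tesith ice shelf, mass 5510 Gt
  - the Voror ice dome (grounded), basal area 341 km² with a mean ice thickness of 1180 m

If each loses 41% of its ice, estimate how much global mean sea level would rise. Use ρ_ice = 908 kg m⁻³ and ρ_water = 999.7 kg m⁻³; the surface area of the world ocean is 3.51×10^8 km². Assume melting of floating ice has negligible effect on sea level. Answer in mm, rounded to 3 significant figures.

≈ 0.427 mm

The Tesith ice shelf is floating and already displaces its own weight of water, so its melt adds essentially nothing to sea level.
Voror: ice volume = 341 km² × 1180 m = 402.4 km³; 0.41 × 402.4 × (908/999.7) = 149.8 km³ of water.
Total added water ≈ 1.498×10^11 m³ over 3.51×10^14 m² → Δh = 4.27×10^-4 m = 0.427 mm.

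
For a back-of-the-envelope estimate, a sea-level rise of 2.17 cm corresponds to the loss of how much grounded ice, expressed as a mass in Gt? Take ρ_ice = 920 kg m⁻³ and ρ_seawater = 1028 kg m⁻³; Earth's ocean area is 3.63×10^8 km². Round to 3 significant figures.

Required water volume = Δh × A = 0.0217 m × 3.63×10^14 m² = 7.877×10^12 m³.
ρ_w = 1028 kg m⁻³, so the mass of water = 7.877×10^12 m³ × 1028 kg m⁻³ = 8.098×10^15 kg = 8100 Gt (and the same mass of ice, by conservation).

≈ 8100 Gt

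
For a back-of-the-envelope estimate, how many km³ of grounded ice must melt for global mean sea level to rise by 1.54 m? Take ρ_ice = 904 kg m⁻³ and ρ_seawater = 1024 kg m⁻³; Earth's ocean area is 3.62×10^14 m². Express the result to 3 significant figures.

≈ 6.31×10^5 km³

Required water volume = Δh × A = 1.54 m × 3.62×10^14 m² = 5.575×10^14 m³ = 5.575×10^5 km³.
Ice volume = water volume × ρ_w/ρ_ice = 5.575×10^5 × 1024/904 = 6.31×10^5 km³.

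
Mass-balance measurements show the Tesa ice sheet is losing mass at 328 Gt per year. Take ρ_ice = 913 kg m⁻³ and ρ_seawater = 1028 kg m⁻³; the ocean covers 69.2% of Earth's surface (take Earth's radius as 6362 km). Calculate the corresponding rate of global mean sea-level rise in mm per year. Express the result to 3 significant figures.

ρ_w = 1028 kg m⁻³. Annual water volume added = 328 Gt / ρ_w = 3.280×10^14 kg / 1028 kg m⁻³ = 3.191×10^11 m³.
Δh per year = 3.191×10^11 / 3.52×10^14 = 9.07×10^-4 m = 0.907 mm.

≈ 0.907 mm/yr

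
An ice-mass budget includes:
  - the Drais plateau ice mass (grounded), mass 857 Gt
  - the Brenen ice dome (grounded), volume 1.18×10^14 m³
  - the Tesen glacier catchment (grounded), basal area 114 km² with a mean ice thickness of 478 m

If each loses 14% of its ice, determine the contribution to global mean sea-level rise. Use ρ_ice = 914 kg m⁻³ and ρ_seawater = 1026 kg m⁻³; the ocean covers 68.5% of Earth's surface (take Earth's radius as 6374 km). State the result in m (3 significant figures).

≈ 0.0424 m

Drais: 0.14 × 857 Gt = 1.200×10^14 kg; dividing by ρ_w = 1026 kg m⁻³ gives 1.169×10^11 m³ of water.
Brenen: 0.14 × 1.18×10^14 m³ × (914/1026) = 1.472×10^13 m³ of water.
Tesen: ice volume = 114 km² × 478 m = 54.49 km³; 0.14 × 54.49 × (914/1026) = 6.796 km³ of water.
Total added water ≈ 1.484×10^13 m³ over 3.50×10^14 m² → Δh = 0.0424 m.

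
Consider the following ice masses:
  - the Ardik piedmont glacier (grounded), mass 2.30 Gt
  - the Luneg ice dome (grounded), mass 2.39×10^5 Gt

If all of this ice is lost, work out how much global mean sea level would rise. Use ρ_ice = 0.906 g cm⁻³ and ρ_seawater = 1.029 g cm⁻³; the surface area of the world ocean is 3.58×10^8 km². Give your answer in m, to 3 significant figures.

Ardik: 2.30 Gt = 2.300×10^12 kg; dividing by ρ_w = 1.029 g cm⁻³ = 1029 kg m⁻³ gives 2.235×10^9 m³ of water.
Luneg: 2.39×10^5 Gt = 2.390×10^17 kg; dividing by ρ_w = 1029 kg m⁻³ gives 2.323×10^14 m³ of water.
Total added water ≈ 2.323×10^14 m³ over 3.58×10^14 m² → Δh = 0.649 m.

≈ 0.649 m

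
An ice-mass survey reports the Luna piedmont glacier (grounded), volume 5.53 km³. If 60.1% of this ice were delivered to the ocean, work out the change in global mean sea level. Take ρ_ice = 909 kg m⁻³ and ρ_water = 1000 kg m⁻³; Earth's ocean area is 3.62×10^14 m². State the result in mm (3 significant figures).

≈ 8.35×10^-3 mm

Luna: 0.601 × 5.53 km³ × (909/1000) = 3.021 km³ of water.
Spread over 3.62×10^14 m² of ocean, Δh = 3.021×10^9 / 3.62×10^14 = 8.35×10^-6 m = 8.35×10^-3 mm.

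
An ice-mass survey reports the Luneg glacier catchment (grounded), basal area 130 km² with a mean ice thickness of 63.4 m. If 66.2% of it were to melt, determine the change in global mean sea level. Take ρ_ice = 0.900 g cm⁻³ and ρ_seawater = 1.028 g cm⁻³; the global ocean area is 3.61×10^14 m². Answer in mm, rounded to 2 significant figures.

Luneg: ice volume = 130 km² × 63.4 m = 8.242 km³; 0.662 × 8.242 × (900/1028) = 4.777 km³ of water.
Spread over 3.61×10^14 m² of ocean, Δh = 4.777×10^9 / 3.61×10^14 = 1.32×10^-5 m = 0.013 mm.

≈ 0.013 mm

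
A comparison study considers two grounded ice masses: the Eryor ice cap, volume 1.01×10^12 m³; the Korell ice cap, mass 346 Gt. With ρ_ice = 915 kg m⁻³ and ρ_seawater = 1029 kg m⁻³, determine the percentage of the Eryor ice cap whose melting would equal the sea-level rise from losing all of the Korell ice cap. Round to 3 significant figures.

≈ 37.4 %

Equal sea-level rise means equal mass of meltwater, i.e. equal mass of ice lost.
Ice mass of Korell: 3.460×10^14 kg; ice mass of Eryor: 9.242×10^14 kg.
Fraction required = 3.460×10^14 / 9.242×10^14 = 0.374 → 37.4 %.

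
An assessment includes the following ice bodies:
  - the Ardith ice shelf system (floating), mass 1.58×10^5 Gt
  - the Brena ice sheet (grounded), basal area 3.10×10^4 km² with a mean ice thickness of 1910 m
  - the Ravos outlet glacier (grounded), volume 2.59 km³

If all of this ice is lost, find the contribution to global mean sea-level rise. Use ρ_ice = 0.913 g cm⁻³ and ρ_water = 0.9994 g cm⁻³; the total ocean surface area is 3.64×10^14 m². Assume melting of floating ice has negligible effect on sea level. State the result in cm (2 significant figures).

≈ 15 cm

The Ardith ice shelf system is floating and already displaces its own weight of water, so its melt adds essentially nothing to sea level.
Brena: ice volume = 3.10×10^4 km² × 1910 m = 5.921×10^4 km³; 5.921×10^4 × (913/999.4) = 5.409×10^4 km³ of water.
Ravos: 2.59 km³ × (913/999.4) = 2.366 km³ of water.
Total added water ≈ 5.409×10^13 m³ over 3.64×10^14 m² → Δh = 0.149 m = 15 cm.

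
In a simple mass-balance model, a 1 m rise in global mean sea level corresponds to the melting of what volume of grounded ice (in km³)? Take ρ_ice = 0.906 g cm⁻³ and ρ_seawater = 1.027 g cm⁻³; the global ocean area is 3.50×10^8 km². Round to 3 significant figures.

≈ 3.97×10^5 km³

Required water volume = Δh × A = 1 m × 3.50×10^14 m² = 3.500×10^14 m³ = 3.500×10^5 km³.
Ice volume = water volume × ρ_w/ρ_ice = 3.500×10^5 × 1027/906 = 3.97×10^5 km³.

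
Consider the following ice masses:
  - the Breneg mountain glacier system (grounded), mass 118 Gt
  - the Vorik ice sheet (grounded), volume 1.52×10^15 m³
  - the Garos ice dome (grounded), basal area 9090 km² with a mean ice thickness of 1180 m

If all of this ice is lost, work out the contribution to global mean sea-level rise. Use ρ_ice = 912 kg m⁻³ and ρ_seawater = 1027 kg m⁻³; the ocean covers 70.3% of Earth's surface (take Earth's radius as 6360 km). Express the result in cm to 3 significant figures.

Breneg: 118 Gt = 1.180×10^14 kg; dividing by ρ_w = 1027 kg m⁻³ gives 1.149×10^11 m³ of water.
Vorik: 1.52×10^15 m³ × (912/1027) = 1.350×10^15 m³ of water.
Garos: ice volume = 9090 km² × 1180 m = 1.073×10^4 km³; 1.073×10^4 × (912/1027) = 9525 km³ of water.
Total added water ≈ 1.359×10^15 m³ over 3.57×10^14 m² → Δh = 3.80 m = 380 cm.

≈ 380 cm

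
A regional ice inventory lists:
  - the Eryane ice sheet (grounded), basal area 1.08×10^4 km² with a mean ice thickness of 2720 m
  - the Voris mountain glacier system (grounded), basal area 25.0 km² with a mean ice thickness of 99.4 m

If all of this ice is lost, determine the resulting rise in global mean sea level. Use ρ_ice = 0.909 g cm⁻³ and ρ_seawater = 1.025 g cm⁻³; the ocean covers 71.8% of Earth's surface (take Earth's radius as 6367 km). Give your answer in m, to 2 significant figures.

Eryane: ice volume = 1.08×10^4 km² × 2720 m = 2.938×10^4 km³; 2.938×10^4 × (909/1025) = 2.605×10^4 km³ of water.
Voris: ice volume = 25.0 km² × 99.4 m = 2.485 km³; 2.485 × (909/1025) = 2.204 km³ of water.
Total added water ≈ 2.605×10^13 m³ over 3.66×10^14 m² → Δh = 0.0712 m.

≈ 0.071 m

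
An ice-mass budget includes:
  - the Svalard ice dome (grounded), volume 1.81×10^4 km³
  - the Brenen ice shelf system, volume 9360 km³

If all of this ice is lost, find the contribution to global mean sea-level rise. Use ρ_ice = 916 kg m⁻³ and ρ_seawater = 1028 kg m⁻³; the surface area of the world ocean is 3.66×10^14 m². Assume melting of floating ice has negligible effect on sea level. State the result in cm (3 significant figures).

Svalard: 1.81×10^4 km³ × (916/1028) = 1.613×10^4 km³ of water.
The Brenen ice shelf system is floating and already displaces its own weight of water, so its melt adds essentially nothing to sea level.
Total added water ≈ 1.613×10^13 m³ over 3.66×10^14 m² → Δh = 0.0441 m = 4.41 cm.

≈ 4.41 cm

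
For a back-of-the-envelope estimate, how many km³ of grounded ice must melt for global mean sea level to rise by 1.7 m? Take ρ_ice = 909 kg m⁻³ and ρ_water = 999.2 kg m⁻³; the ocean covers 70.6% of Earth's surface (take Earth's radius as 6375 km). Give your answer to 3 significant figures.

≈ 6.74×10^5 km³

Required water volume = Δh × A = 1.7 m × 3.61×10^14 m² = 6.129×10^14 m³ = 6.129×10^5 km³.
Ice volume = water volume × ρ_w/ρ_ice = 6.129×10^5 × 999.2/909 = 6.74×10^5 km³.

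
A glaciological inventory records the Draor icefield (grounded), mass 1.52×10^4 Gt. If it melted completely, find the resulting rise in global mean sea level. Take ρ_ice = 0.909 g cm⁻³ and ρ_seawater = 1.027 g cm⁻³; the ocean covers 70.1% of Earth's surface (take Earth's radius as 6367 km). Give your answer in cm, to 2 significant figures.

≈ 4.1 cm

Draor: 1.52×10^4 Gt = 1.520×10^16 kg; dividing by ρ_w = 1.027 g cm⁻³ = 1027 kg m⁻³ gives 1.480×10^13 m³ of water.
Spread over 3.57×10^14 m² of ocean, Δh = 1.480×10^13 / 3.57×10^14 = 0.0414 m = 4.1 cm.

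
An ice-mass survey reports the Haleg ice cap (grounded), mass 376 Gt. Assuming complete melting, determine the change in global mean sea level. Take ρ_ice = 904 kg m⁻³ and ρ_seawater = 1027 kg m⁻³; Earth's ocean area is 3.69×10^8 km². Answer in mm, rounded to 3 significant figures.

≈ 0.992 mm

Haleg: 376 Gt = 3.760×10^14 kg; dividing by ρ_w = 1027 kg m⁻³ gives 3.661×10^11 m³ of water.
Spread over 3.69×10^14 m² of ocean, Δh = 3.661×10^11 / 3.69×10^14 = 9.92×10^-4 m = 0.992 mm.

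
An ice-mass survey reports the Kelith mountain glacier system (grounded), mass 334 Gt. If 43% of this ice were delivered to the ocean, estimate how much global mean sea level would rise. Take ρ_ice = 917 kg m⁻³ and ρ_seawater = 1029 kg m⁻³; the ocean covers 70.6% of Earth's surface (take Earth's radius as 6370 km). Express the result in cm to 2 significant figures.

≈ 0.039 cm

Kelith: 0.43 × 334 Gt = 1.436×10^14 kg; dividing by ρ_w = 1029 kg m⁻³ gives 1.396×10^11 m³ of water.
Spread over 3.60×10^14 m² of ocean, Δh = 1.396×10^11 / 3.60×10^14 = 3.88×10^-4 m = 0.039 cm.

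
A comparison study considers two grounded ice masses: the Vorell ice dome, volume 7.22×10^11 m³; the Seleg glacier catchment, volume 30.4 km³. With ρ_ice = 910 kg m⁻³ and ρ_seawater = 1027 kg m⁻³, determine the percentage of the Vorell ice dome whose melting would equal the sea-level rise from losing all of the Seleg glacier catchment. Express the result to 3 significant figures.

≈ 4.21 %

Equal sea-level rise means equal mass of meltwater, i.e. equal mass of ice lost.
Ice mass of Seleg: 2.766×10^13 kg; ice mass of Vorell: 6.570×10^14 kg.
Fraction required = 2.766×10^13 / 6.570×10^14 = 0.0421 → 4.21 %.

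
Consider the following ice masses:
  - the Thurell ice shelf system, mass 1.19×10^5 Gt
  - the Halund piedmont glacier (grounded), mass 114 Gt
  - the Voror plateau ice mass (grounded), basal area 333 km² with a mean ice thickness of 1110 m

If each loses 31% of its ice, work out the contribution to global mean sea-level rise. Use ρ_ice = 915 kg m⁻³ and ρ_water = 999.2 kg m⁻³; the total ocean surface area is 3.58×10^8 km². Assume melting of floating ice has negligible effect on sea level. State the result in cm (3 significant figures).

The Thurell ice shelf system is floating and already displaces its own weight of water, so its melt adds essentially nothing to sea level.
Halund: 0.31 × 114 Gt = 3.534×10^13 kg; dividing by ρ_w = 999.2 kg m⁻³ gives 3.537×10^10 m³ of water.
Voror: ice volume = 333 km² × 1110 m = 369.6 km³; 0.31 × 369.6 × (915/999.2) = 104.9 km³ of water.
Total added water ≈ 1.403×10^11 m³ over 3.58×10^14 m² → Δh = 3.92×10^-4 m = 0.0392 cm.

≈ 0.0392 cm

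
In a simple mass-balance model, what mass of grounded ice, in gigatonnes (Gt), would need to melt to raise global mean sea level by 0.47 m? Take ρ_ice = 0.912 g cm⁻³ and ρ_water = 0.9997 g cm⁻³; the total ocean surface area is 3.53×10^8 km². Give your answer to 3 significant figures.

Required water volume = Δh × A = 0.47 m × 3.53×10^14 m² = 1.659×10^14 m³.
ρ_w = 0.9997 g cm⁻³ = 999.7 kg m⁻³, so the mass of water = 1.659×10^14 m³ × 999.7 kg m⁻³ = 1.659×10^17 kg = 1.66×10^5 Gt (and the same mass of ice, by conservation).

≈ 1.66×10^5 Gt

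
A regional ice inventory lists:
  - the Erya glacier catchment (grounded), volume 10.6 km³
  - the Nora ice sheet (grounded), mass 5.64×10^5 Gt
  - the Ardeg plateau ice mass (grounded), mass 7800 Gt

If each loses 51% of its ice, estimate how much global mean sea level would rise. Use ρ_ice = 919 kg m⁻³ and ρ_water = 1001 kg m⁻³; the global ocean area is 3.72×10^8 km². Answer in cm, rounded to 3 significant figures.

≈ 78.3 cm

Erya: 0.51 × 10.6 km³ × (919/1001) = 4.963 km³ of water.
Nora: 0.51 × 5.64×10^5 Gt = 2.876×10^17 kg; dividing by ρ_w = 1001 kg m⁻³ gives 2.874×10^14 m³ of water.
Ardeg: 0.51 × 7800 Gt = 3.978×10^15 kg; dividing by ρ_w = 1001 kg m⁻³ gives 3.974×10^12 m³ of water.
Total added water ≈ 2.913×10^14 m³ over 3.72×10^14 m² → Δh = 0.783 m = 78.3 cm.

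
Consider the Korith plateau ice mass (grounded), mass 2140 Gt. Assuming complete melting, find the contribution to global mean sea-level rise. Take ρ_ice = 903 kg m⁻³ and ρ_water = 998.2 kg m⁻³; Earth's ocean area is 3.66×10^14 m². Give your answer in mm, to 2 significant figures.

≈ 5.9 mm

Korith: 2140 Gt = 2.140×10^15 kg; dividing by ρ_w = 998.2 kg m⁻³ gives 2.144×10^12 m³ of water.
Spread over 3.66×10^14 m² of ocean, Δh = 2.144×10^12 / 3.66×10^14 = 5.86×10^-3 m = 5.9 mm.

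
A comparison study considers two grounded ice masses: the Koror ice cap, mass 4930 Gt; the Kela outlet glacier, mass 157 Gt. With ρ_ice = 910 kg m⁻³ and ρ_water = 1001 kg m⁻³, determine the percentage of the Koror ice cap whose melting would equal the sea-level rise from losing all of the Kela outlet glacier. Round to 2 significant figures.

Equal sea-level rise means equal mass of meltwater, i.e. equal mass of ice lost.
Ice mass of Kela: 1.570×10^14 kg; ice mass of Koror: 4.930×10^15 kg.
Fraction required = 1.570×10^14 / 4.930×10^15 = 0.0318 → 3.2 %.

≈ 3.2 %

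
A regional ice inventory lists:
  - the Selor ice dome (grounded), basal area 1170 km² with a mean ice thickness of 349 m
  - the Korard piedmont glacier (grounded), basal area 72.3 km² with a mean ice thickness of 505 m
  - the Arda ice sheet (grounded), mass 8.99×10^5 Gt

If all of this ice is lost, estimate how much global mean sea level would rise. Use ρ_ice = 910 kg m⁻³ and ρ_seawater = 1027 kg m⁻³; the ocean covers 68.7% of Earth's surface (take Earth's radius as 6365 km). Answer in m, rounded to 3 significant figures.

Selor: ice volume = 1170 km² × 349 m = 408.3 km³; 408.3 × (910/1027) = 361.8 km³ of water.
Korard: ice volume = 72.3 km² × 505 m = 36.51 km³; 36.51 × (910/1027) = 32.35 km³ of water.
Arda: 8.99×10^5 Gt = 8.990×10^17 kg; dividing by ρ_w = 1027 kg m⁻³ gives 8.754×10^14 m³ of water.
Total added water ≈ 8.758×10^14 m³ over 3.50×10^14 m² → Δh = 2.50 m.

≈ 2.50 m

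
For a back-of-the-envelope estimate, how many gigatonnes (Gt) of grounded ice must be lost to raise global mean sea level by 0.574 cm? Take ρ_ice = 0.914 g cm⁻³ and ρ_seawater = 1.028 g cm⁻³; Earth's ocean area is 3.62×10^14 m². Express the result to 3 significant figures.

Required water volume = Δh × A = 0.00574 m × 3.62×10^14 m² = 2.078×10^12 m³.
ρ_w = 1.028 g cm⁻³ = 1028 kg m⁻³, so the mass of water = 2.078×10^12 m³ × 1028 kg m⁻³ = 2.136×10^15 kg = 2140 Gt (and the same mass of ice, by conservation).

≈ 2140 Gt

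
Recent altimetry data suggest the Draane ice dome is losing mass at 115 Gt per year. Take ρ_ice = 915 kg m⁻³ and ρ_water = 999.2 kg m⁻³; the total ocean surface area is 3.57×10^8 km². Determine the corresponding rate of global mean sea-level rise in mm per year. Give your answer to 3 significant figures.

ρ_w = 999.2 kg m⁻³. Annual water volume added = 115 Gt / ρ_w = 1.150×10^14 kg / 999.2 kg m⁻³ = 1.151×10^11 m³.
Δh per year = 1.151×10^11 / 3.57×10^14 = 3.22×10^-4 m = 0.322 mm.

≈ 0.322 mm/yr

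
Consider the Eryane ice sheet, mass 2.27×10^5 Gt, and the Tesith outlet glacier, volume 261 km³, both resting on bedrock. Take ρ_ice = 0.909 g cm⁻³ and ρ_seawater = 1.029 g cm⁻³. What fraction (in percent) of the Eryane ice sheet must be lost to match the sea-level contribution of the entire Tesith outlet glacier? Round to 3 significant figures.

≈ 0.105 %

Equal sea-level rise means equal mass of meltwater, i.e. equal mass of ice lost.
Ice mass of Tesith: 2.372×10^14 kg; ice mass of Eryane: 2.270×10^17 kg.
Fraction required = 2.372×10^14 / 2.270×10^17 = 1.05×10^-3 → 0.105 %.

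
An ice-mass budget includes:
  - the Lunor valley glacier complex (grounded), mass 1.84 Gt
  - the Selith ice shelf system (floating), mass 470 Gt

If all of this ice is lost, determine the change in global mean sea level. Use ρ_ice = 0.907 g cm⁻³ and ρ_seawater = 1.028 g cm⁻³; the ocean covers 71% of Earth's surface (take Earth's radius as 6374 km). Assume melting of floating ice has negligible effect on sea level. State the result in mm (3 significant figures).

Lunor: 1.84 Gt = 1.840×10^12 kg; dividing by ρ_w = 1.028 g cm⁻³ = 1028 kg m⁻³ gives 1.790×10^9 m³ of water.
The Selith ice shelf system is floating and already displaces its own weight of water, so its melt adds essentially nothing to sea level.
Total added water ≈ 1.790×10^9 m³ over 3.62×10^14 m² → Δh = 4.94×10^-6 m = 4.94×10^-3 mm.

≈ 4.94×10^-3 mm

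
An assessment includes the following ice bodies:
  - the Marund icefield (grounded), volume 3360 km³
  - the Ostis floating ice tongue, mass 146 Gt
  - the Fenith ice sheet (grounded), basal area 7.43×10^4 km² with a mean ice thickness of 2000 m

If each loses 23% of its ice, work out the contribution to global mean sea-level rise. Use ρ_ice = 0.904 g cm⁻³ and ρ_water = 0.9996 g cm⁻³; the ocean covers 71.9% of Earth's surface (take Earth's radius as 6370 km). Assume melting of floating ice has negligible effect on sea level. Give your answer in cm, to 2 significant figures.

Marund: 0.23 × 3360 km³ × (904/999.6) = 698.9 km³ of water.
The Ostis floating ice tongue is floating and already displaces its own weight of water, so its melt adds essentially nothing to sea level.
Fenith: ice volume = 7.43×10^4 km² × 2000 m = 1.486×10^5 km³; 0.23 × 1.486×10^5 × (904/999.6) = 3.091×10^4 km³ of water.
Total added water ≈ 3.161×10^13 m³ over 3.67×10^14 m² → Δh = 0.0862 m = 8.6 cm.

≈ 8.6 cm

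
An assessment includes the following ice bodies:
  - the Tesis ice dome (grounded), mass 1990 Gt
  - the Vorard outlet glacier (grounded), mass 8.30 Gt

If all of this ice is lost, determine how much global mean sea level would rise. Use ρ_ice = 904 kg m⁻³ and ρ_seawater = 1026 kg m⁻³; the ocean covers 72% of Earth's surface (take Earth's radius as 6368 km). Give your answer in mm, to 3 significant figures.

Tesis: 1990 Gt = 1.990×10^15 kg; dividing by ρ_w = 1026 kg m⁻³ gives 1.940×10^12 m³ of water.
Vorard: 8.30 Gt = 8.300×10^12 kg; dividing by ρ_w = 1026 kg m⁻³ gives 8.090×10^9 m³ of water.
Total added water ≈ 1.948×10^12 m³ over 3.67×10^14 m² → Δh = 5.31×10^-3 m = 5.31 mm.

≈ 5.31 mm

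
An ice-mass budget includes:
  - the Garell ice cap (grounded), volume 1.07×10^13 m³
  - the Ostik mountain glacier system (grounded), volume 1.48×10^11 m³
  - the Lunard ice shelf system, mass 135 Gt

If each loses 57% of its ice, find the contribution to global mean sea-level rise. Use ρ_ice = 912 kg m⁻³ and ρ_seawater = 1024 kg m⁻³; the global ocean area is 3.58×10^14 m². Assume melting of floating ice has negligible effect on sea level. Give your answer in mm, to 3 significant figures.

≈ 15.4 mm

Garell: 0.57 × 1.07×10^13 m³ × (912/1024) = 5.432×10^12 m³ of water.
Ostik: 0.57 × 1.48×10^11 m³ × (912/1024) = 7.513×10^10 m³ of water.
The Lunard ice shelf system is floating and already displaces its own weight of water, so its melt adds essentially nothing to sea level.
Total added water ≈ 5.507×10^12 m³ over 3.58×10^14 m² → Δh = 0.0154 m = 15.4 mm.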